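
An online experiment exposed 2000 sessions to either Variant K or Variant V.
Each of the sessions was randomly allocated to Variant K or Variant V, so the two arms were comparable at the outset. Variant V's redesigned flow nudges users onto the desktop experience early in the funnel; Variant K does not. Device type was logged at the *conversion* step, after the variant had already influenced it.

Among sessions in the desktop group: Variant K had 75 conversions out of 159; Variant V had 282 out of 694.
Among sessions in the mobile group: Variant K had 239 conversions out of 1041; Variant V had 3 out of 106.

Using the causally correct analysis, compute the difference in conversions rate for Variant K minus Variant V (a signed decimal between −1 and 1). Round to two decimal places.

The stratified and pooled comparisons disagree (Variant K wins within each device type; Variant V wins overall), so the answer turns on the causal role of device type.
Because the variant influences device type, device type is a post-treatment mediator, not a confounder. Stratifying on it would bias the estimate; the causal effect is the crude pooled difference.
The causal difference is the pooled difference: 0.262 − 0.356 = -0.095.

-0.09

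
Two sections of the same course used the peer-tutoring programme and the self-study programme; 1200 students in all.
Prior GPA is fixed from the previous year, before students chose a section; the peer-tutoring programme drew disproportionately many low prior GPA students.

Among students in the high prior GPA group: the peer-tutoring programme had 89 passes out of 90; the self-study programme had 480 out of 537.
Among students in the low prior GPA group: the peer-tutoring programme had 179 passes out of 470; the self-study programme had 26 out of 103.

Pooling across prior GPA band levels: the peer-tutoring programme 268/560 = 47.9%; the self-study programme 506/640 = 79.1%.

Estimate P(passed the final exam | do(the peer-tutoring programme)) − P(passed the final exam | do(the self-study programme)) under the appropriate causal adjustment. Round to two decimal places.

+0.11

The imbalance in prior GPA band arose from how students were allocated, not from anything the teaching method did; and prior GPA band independently affects the outcome. The pooled gap is confounded — condition on prior GPA band.
Adjusting over the population distribution of prior GPA band: 0.522·(0.989−0.894) + 0.477·(0.381−0.252) = +0.111.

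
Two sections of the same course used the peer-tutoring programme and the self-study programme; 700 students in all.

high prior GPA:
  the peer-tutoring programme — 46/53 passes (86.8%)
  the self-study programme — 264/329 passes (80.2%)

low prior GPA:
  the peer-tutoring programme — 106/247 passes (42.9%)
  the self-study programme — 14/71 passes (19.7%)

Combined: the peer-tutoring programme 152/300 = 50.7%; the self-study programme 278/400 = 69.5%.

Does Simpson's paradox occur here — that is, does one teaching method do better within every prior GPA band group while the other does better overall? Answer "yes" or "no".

yes

Within each prior GPA band level (high prior GPA 86.8% vs 80.2%; low prior GPA 42.9% vs 19.7%), the peer-tutoring programme has the higher rate every time. Pooled: 50.7% vs 69.5% — the self-study programme has the higher rate overall. The two comparisons disagree.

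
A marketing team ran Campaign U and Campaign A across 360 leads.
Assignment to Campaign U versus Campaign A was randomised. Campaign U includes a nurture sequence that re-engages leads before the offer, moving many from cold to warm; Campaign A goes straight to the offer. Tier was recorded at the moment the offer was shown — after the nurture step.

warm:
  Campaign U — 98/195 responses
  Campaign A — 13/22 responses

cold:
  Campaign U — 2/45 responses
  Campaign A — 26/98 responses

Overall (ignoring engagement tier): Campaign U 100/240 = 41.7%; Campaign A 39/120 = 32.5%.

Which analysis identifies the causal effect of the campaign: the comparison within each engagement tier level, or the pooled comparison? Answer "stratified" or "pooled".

The stratified and pooled comparisons disagree (Campaign A wins within each engagement tier; Campaign U wins overall), so the answer turns on the causal role of engagement tier.
Engagement tier here is a post-treatment variable shaped by the campaign; conditioning on it would introduce bias rather than remove it. The overall comparison is the causal one.
Pooled: Campaign U 41.7% vs Campaign A 32.5%; Campaign U is higher overall.

pooled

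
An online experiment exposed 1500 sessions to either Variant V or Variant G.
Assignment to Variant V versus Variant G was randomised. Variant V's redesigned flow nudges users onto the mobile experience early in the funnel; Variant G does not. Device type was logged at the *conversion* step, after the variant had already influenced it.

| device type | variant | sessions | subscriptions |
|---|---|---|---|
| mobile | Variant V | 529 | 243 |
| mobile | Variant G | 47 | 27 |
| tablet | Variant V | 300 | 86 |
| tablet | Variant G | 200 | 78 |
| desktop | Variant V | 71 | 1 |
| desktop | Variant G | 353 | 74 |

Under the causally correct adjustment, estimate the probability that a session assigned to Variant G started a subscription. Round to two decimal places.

0.30

The device type-specific comparison favours Variant G throughout, but the pooled figures favour Variant V. The question is whether to condition on device type.
Device type is recorded after the variant and is itself shifted by it — it sits on the causal path from variant to outcome. Conditioning on a mediator would strip out part of the effect we want; the pooled comparison gives the total causal effect.
So P(outcome | do(Variant G)) is just the pooled rate for Variant G: 179/600 = 0.298.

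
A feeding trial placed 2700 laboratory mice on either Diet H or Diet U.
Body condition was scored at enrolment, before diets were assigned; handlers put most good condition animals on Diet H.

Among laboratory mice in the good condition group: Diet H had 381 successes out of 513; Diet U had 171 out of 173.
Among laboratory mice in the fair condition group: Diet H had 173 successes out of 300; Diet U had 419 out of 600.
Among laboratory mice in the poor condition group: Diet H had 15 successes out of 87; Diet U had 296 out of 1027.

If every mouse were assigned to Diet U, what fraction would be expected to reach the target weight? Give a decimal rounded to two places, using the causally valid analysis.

Within every starting body condition level Diet U has the higher rate, yet pooled Diet H does — Simpson's reversal.
Starting body condition is set before the diet has any effect — it is not caused by the diet — and it independently drives the outcome. That makes it a confounder, so the causal comparison is within starting body condition levels.
Standardising Diet U to the population starting body condition mix: 0.254·171/173 + 0.333·419/600 + 0.413·296/1027 = 0.603.

0.60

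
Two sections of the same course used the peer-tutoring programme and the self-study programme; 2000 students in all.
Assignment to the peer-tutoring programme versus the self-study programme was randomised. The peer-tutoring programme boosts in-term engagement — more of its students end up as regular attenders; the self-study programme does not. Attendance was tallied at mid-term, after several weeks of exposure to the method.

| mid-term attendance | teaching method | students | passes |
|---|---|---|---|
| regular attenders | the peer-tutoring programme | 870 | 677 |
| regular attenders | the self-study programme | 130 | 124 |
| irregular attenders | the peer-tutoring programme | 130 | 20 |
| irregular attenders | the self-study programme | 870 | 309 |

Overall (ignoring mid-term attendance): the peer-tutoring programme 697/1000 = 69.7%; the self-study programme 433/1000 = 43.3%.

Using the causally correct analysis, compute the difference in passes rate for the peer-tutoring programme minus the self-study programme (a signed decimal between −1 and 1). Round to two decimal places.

the self-study programme is higher inside every mid-term attendance stratum but the peer-tutoring programme is higher in aggregate. Whether to stratify depends on how mid-term attendance relates to the teaching method.
Stratifying would compare teaching methods among students the teaching methods themselves sorted into mid-term attendance groups — a form of selection on an intermediate. The unconditioned pooled rates give the total causal effect.
The causal difference is the pooled difference: 0.697 − 0.433 = +0.264.

+0.26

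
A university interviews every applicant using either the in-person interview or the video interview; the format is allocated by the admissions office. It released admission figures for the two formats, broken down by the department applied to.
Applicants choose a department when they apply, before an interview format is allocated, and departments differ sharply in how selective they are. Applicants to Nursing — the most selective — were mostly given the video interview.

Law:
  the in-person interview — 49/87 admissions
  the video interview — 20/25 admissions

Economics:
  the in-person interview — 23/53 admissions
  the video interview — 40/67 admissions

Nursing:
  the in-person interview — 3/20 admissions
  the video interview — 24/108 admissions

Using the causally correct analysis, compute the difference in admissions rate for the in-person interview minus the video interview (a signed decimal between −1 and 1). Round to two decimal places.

Since department is a pre-existing factor (not a product of the interview format) and it affects the outcome on its own, it is a confounder. The stratified rates, not the pooled rate, identify the causal effect.
Adjusting over the population distribution of department: 0.311·(0.563−0.800) + 0.333·(0.434−0.597) + 0.356·(0.150−0.222) = -0.154.

-0.15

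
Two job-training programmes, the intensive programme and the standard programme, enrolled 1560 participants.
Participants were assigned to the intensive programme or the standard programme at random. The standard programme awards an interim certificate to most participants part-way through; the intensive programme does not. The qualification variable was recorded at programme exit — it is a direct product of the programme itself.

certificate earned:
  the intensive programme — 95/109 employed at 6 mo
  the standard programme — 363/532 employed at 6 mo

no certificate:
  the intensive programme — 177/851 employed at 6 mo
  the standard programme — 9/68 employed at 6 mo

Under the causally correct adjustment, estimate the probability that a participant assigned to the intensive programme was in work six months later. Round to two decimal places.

0.28

Within every qualification attained during the programme level the intensive programme has the higher rate, yet pooled the standard programme does — Simpson's reversal.
Stratifying would compare programmes among participants the programmes themselves sorted into qualification attained during the programme groups — a form of selection on an intermediate. The unconditioned pooled rates give the total causal effect.
So P(outcome | do(the intensive programme)) is just the pooled rate for the intensive programme: 272/960 = 0.283.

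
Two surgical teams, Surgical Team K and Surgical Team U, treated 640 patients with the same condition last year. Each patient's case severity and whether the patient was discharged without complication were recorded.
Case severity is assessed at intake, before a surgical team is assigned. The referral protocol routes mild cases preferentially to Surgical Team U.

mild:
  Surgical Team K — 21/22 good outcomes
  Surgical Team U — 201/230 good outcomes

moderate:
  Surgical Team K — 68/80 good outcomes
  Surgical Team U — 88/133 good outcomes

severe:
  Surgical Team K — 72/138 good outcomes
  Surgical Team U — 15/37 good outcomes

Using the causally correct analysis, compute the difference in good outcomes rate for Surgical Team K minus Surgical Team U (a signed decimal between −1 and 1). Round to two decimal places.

Case severity differs across surgical teams for reasons unrelated to any effect of the surgical team itself, and it separately predicts the outcome — a classic confounder. We must compare within case severity levels.
Adjusting over the population distribution of case severity: 0.394·(0.955−0.874) + 0.333·(0.850−0.662) + 0.273·(0.522−0.405) = +0.126.

+0.13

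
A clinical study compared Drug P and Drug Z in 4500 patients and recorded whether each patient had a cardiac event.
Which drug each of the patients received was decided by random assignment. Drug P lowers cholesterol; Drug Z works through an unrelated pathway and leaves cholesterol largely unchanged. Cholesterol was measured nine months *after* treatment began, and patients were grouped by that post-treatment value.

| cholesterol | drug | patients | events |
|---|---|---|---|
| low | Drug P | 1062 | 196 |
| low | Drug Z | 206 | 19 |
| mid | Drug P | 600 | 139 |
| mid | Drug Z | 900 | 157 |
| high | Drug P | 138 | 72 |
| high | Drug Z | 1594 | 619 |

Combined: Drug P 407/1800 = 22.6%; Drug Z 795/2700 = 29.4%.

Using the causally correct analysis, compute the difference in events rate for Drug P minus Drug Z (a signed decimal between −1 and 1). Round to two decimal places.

-0.07

Stratifying would compare drugs among patients the drugs themselves sorted into cholesterol groups — a form of selection on an intermediate. The unconditioned pooled rates give the total causal effect.
The causal difference is the pooled difference: 0.226 − 0.294 = -0.068.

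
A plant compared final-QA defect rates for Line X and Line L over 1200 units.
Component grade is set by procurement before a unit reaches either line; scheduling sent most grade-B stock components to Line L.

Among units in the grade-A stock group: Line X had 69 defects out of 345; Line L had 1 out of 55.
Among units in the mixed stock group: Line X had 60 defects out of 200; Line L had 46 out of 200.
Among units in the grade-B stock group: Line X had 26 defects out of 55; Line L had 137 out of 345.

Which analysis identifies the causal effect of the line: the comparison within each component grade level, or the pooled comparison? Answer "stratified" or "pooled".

Line L is lower inside every component grade stratum but Line X is lower in aggregate. Whether to stratify depends on how component grade relates to the line.
Since component grade is a pre-existing factor (not a product of the line) and it affects the outcome on its own, it is a confounder. The stratified rates, not the pooled rate, identify the causal effect.
Within each level — grade-A stock: 20.0% vs 1.8%; mixed stock: 30.0% vs 23.0%; grade-B stock: 47.3% vs 39.7% — Line L is lower every time.

stratified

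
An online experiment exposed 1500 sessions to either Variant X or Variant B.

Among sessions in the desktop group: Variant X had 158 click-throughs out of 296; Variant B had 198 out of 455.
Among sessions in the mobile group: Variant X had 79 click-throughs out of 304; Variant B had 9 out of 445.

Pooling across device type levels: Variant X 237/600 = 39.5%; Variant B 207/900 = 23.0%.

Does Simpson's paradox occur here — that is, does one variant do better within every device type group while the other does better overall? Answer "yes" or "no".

no

Within each device type level (desktop 53.4% vs 43.5%; mobile 26.0% vs 2.0%), Variant X has the higher rate every time. Pooled: 39.5% vs 23.0% — Variant X has the higher rate overall. They agree.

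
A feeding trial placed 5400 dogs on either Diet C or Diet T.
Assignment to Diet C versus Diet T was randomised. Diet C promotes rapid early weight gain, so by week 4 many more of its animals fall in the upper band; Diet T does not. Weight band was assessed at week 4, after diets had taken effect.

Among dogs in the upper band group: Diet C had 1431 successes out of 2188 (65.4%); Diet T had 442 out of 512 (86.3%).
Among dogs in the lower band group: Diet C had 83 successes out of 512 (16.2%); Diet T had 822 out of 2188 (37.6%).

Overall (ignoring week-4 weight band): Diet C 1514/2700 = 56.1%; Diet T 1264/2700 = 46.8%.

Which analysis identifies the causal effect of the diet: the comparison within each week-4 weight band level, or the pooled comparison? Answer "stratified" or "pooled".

Week-4 weight band lies on the pathway diet → week-4 weight band → outcome, so adjusting for it blocks the indirect effect. For the total causal effect of diet, use the unadjusted pooled rates.
Pooled: Diet C 56.1% vs Diet T 46.8%; Diet C is higher overall.

pooled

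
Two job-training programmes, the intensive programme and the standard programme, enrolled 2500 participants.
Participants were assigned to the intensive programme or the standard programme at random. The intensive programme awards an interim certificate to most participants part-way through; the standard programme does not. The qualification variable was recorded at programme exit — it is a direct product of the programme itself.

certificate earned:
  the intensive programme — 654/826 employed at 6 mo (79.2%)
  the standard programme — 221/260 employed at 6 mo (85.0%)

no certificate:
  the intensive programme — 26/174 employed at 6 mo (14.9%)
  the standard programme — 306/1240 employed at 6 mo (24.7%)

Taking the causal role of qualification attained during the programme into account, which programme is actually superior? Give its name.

The qualification attained during the programme-specific comparison favours the standard programme throughout, but the pooled figures favour the intensive programme. The question is whether to condition on qualification attained during the programme.
Qualification attained during the programme is recorded after the programme and is itself shifted by it — it sits on the causal path from programme to outcome. Conditioning on a mediator would strip out part of the effect we want; the pooled comparison gives the total causal effect.
Pooled: the intensive programme 68.0% vs the standard programme 35.1%; the intensive programme is higher overall.

the intensive programme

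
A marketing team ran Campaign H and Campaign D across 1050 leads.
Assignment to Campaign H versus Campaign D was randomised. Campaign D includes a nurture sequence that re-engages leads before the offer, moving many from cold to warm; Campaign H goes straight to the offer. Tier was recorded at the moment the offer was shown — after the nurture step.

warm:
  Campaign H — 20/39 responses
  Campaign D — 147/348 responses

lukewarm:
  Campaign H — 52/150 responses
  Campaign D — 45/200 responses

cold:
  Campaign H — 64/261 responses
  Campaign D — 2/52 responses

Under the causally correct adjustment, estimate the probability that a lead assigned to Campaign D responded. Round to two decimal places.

0.32

Within every engagement tier level Campaign H has the higher rate, yet pooled Campaign D does — Simpson's reversal.
Engagement tier here is a post-treatment variable shaped by the campaign; conditioning on it would introduce bias rather than remove it. The overall comparison is the causal one.
So P(outcome | do(Campaign D)) is just the pooled rate for Campaign D: 194/600 = 0.323.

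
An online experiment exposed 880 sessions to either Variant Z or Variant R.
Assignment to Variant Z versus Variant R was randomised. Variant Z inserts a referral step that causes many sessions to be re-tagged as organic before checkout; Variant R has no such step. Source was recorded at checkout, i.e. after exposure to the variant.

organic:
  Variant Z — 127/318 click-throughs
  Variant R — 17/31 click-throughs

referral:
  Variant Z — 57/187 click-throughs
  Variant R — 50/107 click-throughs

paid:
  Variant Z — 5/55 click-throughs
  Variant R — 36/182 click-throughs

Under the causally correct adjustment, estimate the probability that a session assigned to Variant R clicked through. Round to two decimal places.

Traffic source here is a post-treatment variable shaped by the variant; conditioning on it would introduce bias rather than remove it. The overall comparison is the causal one.
So P(outcome | do(Variant R)) is just the pooled rate for Variant R: 103/320 = 0.322.

0.32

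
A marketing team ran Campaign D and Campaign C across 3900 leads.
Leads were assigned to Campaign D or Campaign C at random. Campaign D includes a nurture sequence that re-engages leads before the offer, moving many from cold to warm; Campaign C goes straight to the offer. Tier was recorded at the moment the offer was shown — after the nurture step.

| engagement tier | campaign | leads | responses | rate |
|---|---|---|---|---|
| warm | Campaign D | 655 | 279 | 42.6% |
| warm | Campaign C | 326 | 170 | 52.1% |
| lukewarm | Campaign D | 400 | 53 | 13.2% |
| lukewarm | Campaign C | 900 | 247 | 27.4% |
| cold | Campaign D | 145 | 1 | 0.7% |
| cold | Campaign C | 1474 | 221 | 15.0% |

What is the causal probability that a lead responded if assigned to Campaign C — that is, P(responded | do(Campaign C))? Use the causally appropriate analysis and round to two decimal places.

Within every engagement tier level Campaign C has the higher rate, yet pooled Campaign D does — Simpson's reversal.
Because the campaign influences engagement tier, engagement tier is a post-treatment mediator, not a confounder. Stratifying on it would bias the estimate; the causal effect is the crude pooled difference.
So P(outcome | do(Campaign C)) is just the pooled rate for Campaign C: 638/2700 = 0.236.

0.24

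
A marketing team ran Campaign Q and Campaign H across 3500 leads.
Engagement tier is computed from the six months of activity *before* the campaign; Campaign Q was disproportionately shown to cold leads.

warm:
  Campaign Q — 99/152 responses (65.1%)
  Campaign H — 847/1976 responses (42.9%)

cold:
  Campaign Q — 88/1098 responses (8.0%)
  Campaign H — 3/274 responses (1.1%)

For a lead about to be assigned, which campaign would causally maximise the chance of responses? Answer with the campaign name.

Campaign Q

The stratified and pooled comparisons disagree (Campaign Q wins within each engagement tier; Campaign H wins overall), so the answer turns on the causal role of engagement tier.
Since engagement tier is a pre-existing factor (not a product of the campaign) and it affects the outcome on its own, it is a confounder. The stratified rates, not the pooled rate, identify the causal effect.
Within each level — warm: 65.1% vs 42.9%; cold: 8.0% vs 1.1% — Campaign Q is higher every time.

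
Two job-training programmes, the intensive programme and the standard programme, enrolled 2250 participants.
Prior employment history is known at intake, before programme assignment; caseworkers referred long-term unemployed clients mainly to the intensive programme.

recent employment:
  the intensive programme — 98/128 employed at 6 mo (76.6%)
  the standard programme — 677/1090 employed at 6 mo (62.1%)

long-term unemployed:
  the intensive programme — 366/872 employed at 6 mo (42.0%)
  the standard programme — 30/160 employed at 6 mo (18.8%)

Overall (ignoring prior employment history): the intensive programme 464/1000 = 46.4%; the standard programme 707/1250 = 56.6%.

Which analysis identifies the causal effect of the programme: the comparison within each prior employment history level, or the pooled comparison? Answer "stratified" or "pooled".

the intensive programme is higher inside every prior employment history stratum but the standard programme is higher in aggregate. Whether to stratify depends on how prior employment history relates to the programme.
Prior employment history satisfies the back-door criterion: it is not a descendant of the programme, and it blocks the spurious path from programme to outcome. Adjusting for it (i.e., using the within-prior employment history rates) gives the causal effect.
Within each level — recent employment: 76.6% vs 62.1%; long-term unemployed: 42.0% vs 18.8% — the intensive programme is higher every time.

stratified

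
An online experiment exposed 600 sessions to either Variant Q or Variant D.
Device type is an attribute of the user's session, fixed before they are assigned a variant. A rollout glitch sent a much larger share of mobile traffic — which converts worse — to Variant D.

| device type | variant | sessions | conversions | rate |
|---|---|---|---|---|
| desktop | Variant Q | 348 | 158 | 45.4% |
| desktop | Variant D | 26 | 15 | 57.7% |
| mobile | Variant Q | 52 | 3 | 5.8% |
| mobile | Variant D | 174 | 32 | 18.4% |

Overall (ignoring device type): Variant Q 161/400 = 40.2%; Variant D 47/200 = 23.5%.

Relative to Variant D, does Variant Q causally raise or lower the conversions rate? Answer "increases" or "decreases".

The stratified and pooled comparisons disagree (Variant D wins within each device type; Variant Q wins overall), so the answer turns on the causal role of device type.
The imbalance in device type arose from how sessions were allocated, not from anything the variant did; and device type independently affects the outcome. The pooled gap is confounded — condition on device type.
Within each level — desktop: 45.4% vs 57.7%; mobile: 5.8% vs 18.4% — Variant D is higher every time.

decreases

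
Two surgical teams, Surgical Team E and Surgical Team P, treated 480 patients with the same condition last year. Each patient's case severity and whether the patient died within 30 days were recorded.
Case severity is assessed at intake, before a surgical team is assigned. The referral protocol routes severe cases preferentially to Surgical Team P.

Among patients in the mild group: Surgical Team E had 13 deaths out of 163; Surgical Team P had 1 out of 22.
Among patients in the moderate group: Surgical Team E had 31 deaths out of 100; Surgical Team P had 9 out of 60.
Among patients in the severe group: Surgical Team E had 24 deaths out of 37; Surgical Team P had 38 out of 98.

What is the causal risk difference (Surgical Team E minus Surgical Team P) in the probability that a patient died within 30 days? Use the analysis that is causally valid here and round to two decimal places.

+0.14

Case severity satisfies the back-door criterion: it is not a descendant of the surgical team, and it blocks the spurious path from surgical team to outcome. Adjusting for it (i.e., using the within-case severity rates) gives the causal effect.
Adjusting over the population distribution of case severity: 0.385·(0.080−0.045) + 0.333·(0.310−0.150) + 0.281·(0.649−0.388) = +0.140.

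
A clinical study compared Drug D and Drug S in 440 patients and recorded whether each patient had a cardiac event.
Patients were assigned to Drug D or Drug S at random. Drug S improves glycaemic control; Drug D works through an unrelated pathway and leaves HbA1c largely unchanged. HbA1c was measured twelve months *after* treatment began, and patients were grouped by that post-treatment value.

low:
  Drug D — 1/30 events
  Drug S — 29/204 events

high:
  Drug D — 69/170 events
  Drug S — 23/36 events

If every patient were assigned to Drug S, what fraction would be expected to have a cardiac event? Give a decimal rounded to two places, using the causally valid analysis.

HbA1c is downstream of the drug. One should not condition on a consequence of treatment, so the overall rates are the right comparison.
So P(outcome | do(Drug S)) is just the pooled rate for Drug S: 52/240 = 0.217.

0.22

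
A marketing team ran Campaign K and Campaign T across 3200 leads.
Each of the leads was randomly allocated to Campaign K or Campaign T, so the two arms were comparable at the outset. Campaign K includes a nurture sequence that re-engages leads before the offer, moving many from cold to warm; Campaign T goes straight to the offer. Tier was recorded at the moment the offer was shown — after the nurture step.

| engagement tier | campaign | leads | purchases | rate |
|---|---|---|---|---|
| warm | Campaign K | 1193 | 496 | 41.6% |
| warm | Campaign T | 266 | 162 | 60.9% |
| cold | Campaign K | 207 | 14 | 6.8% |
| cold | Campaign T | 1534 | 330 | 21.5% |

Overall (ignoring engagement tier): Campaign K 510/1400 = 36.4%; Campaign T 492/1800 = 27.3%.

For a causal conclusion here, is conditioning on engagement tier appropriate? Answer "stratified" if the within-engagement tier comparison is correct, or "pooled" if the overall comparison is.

pooled

Because the campaign influences engagement tier, engagement tier is a post-treatment mediator, not a confounder. Stratifying on it would bias the estimate; the causal effect is the crude pooled difference.
Pooled: Campaign K 36.4% vs Campaign T 27.3%; Campaign K is higher overall.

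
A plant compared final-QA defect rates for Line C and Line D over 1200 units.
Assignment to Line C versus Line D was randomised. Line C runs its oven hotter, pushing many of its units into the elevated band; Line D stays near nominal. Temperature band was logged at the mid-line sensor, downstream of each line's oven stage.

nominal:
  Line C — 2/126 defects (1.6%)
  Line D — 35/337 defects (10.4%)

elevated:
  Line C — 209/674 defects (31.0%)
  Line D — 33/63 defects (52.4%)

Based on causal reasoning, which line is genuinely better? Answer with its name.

Line D

Within every in-process temperature band level Line C has the lower rate, yet pooled Line D does — Simpson's reversal.
The distribution of in-process temperature band is itself part of what the line does — it is an intermediate outcome. Holding it fixed would remove that part of the effect; the total effect is the pooled difference.
Pooled: Line C 26.4% vs Line D 17.0%; Line D is lower overall.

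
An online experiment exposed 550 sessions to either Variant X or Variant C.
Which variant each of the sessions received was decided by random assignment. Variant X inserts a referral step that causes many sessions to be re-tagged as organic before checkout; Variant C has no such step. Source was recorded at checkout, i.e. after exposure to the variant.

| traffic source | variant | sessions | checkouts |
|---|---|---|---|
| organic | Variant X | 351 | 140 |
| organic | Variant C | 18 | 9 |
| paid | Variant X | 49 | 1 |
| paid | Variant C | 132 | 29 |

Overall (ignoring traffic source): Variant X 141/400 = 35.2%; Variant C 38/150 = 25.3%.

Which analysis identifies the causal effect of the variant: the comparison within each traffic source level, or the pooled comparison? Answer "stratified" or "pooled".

The traffic source-specific comparison favours Variant C throughout, but the pooled figures favour Variant X. The question is whether to condition on traffic source.
Because the variant influences traffic source, traffic source is a post-treatment mediator, not a confounder. Stratifying on it would bias the estimate; the causal effect is the crude pooled difference.
Pooled: Variant X 35.2% vs Variant C 25.3%; Variant X is higher overall.

pooled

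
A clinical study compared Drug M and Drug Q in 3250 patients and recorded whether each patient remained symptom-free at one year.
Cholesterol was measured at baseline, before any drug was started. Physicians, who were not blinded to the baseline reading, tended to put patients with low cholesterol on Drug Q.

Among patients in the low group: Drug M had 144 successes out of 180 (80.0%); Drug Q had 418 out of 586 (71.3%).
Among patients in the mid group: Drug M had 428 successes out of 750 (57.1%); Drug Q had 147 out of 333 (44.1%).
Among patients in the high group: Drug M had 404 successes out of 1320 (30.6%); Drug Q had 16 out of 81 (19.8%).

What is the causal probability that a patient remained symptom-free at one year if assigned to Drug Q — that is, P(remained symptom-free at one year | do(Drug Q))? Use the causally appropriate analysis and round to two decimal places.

The cholesterol-specific comparison favours Drug M throughout, but the pooled figures favour Drug Q. The question is whether to condition on cholesterol.
Since cholesterol is a pre-existing factor (not a product of the drug) and it affects the outcome on its own, it is a confounder. The stratified rates, not the pooled rate, identify the causal effect.
Standardising Drug Q to the population cholesterol mix: 0.236·418/586 + 0.333·147/333 + 0.431·16/81 = 0.400.

0.40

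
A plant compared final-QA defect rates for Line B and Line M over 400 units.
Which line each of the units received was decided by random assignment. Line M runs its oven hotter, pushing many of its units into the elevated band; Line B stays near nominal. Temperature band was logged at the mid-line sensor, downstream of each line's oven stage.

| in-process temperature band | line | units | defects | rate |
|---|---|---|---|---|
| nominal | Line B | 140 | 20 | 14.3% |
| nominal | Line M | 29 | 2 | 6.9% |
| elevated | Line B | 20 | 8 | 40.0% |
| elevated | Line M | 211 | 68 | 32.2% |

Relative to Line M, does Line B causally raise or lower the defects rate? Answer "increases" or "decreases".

decreases

Within every in-process temperature band level Line M has the lower rate, yet pooled Line B does — Simpson's reversal.
The distribution of in-process temperature band is itself part of what the line does — it is an intermediate outcome. Holding it fixed would remove that part of the effect; the total effect is the pooled difference.
Pooled: Line B 17.5% vs Line M 29.2%; Line B is lower overall.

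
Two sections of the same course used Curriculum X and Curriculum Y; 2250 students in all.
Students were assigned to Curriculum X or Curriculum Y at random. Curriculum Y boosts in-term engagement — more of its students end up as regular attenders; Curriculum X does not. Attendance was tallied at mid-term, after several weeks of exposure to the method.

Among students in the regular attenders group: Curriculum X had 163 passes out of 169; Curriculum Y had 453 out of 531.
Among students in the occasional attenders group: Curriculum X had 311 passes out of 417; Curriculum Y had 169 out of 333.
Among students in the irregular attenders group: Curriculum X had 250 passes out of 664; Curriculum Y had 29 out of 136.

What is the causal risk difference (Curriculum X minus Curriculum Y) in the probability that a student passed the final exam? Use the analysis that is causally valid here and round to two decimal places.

Curriculum X is higher inside every mid-term attendance stratum but Curriculum Y is higher in aggregate. Whether to stratify depends on how mid-term attendance relates to the teaching method.
Because the teaching method influences mid-term attendance, mid-term attendance is a post-treatment mediator, not a confounder. Stratifying on it would bias the estimate; the causal effect is the crude pooled difference.
The causal difference is the pooled difference: 0.579 − 0.651 = -0.072.

-0.07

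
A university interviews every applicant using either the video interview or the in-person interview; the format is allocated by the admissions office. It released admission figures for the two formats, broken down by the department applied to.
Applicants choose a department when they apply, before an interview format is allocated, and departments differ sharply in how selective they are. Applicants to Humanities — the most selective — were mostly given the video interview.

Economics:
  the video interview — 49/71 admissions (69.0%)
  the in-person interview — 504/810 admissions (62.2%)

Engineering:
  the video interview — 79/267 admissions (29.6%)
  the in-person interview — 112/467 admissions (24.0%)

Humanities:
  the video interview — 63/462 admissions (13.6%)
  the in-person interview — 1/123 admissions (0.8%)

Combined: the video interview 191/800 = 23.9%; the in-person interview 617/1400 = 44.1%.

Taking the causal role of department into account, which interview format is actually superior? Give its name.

the video interview

The department-specific comparison favours the video interview throughout, but the pooled figures favour the in-person interview. The question is whether to condition on department.
Department is set before the interview format has any effect — it is not caused by the interview format — and it independently drives the outcome. That makes it a confounder, so the causal comparison is within department levels.
Within each level — Economics: 69.0% vs 62.2%; Engineering: 29.6% vs 24.0%; Humanities: 13.6% vs 0.8% — the video interview is higher every time.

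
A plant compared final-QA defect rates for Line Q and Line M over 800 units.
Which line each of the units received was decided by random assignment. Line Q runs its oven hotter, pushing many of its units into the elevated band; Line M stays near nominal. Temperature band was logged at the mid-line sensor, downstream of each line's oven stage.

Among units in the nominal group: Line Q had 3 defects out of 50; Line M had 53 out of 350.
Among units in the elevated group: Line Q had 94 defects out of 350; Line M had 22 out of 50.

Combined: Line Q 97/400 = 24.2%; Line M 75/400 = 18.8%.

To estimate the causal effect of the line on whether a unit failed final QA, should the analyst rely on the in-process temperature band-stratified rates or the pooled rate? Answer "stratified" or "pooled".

pooled

Because the line influences in-process temperature band, in-process temperature band is a post-treatment mediator, not a confounder. Stratifying on it would bias the estimate; the causal effect is the crude pooled difference.
Pooled: Line Q 24.2% vs Line M 18.8%; Line M is lower overall.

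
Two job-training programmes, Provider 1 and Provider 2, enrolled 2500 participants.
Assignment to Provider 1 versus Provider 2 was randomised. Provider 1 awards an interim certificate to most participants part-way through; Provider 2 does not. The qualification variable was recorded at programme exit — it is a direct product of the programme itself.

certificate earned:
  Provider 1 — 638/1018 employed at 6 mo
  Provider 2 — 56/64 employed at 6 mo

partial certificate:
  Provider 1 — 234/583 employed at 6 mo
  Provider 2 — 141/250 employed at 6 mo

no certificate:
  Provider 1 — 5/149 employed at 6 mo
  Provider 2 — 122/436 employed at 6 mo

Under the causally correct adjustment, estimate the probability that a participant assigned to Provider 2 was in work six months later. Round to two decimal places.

0.43

Qualification attained during the programme here is a post-treatment variable shaped by the programme; conditioning on it would introduce bias rather than remove it. The overall comparison is the causal one.
So P(outcome | do(Provider 2)) is just the pooled rate for Provider 2: 319/750 = 0.425.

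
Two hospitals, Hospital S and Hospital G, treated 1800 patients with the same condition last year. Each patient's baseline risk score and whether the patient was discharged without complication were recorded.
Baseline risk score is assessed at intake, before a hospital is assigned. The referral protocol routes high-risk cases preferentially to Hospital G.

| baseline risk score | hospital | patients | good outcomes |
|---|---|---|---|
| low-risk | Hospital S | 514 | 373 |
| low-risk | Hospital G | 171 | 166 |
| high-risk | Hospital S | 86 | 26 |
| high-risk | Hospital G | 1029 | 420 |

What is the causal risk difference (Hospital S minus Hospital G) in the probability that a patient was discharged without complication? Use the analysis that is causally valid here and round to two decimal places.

Baseline risk score is set before the hospital has any effect — it is not caused by the hospital — and it independently drives the outcome. That makes it a confounder, so the causal comparison is within baseline risk score levels.
Adjusting over the population distribution of baseline risk score: 0.381·(0.726−0.971) + 0.619·(0.302−0.408) = -0.159.

-0.16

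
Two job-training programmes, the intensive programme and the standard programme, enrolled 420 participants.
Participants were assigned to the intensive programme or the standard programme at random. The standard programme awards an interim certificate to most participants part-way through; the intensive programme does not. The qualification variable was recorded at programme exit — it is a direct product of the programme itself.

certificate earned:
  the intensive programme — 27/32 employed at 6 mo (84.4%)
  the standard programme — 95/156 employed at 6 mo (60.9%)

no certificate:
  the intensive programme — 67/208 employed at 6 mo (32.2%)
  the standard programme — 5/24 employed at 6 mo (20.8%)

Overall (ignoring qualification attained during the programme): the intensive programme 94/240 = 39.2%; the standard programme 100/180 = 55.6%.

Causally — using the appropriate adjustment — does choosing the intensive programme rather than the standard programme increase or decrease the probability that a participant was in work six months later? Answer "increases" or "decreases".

decreases

Qualification attained during the programme is recorded after the programme and is itself shifted by it — it sits on the causal path from programme to outcome. Conditioning on a mediator would strip out part of the effect we want; the pooled comparison gives the total causal effect.
Pooled: the intensive programme 39.2% vs the standard programme 55.6%; the standard programme is higher overall.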